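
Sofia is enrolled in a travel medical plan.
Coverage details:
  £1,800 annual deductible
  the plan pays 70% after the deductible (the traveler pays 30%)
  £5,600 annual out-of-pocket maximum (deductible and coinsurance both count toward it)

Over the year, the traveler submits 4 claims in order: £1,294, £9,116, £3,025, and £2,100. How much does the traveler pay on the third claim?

£907.50

Bill 1, £1,294: fully absorbed by the deductible. Traveler owes £1,294 (running OOP £1,294).
Bill 2, £9,116: £506 to deductible, leaving £8,610; traveler's 30% is £2,583. Traveler pays £3,089; OOP now £4,383.
Bill 3, £3,025: deductible met; 30% of £3,025 = £907.50. Cost to traveler: £907.50. OOP to date £5,290.50.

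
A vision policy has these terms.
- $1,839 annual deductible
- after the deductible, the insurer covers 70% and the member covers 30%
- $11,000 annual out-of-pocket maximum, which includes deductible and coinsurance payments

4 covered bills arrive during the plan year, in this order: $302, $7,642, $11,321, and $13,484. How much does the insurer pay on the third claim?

#1 ($302): all of it applies to the deductible. Cost to member: $302. OOP to date $302. Insurer: $302 − $302 = $0.
#2 ($7,642): deductible takes $1,537, $6,105 remains; member's 30% is $1,831.50. Cost to member: $3,368.50. OOP to date $3,670.50. Insurer: $7,642 − $3,368.50 = $4,273.50.
#3 ($11,321): 30% coinsurance on $11,321 = $3,396.30. Member owes $3,396.30 (running OOP $7,066.80). Plan pays $11,321 − $3,396.30 = $7,924.70.

$7,924.70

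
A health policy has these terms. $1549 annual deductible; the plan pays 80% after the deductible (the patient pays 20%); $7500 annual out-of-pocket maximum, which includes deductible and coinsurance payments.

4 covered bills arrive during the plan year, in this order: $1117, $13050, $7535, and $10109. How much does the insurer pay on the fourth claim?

#1 ($1117): all of it applies to the deductible. Cost to patient: $1117. OOP to date $1117. Insurer: $1117 − $1117 = $0.
#2 ($13050): $432 finishes the deductible; $12618 goes to coinsurance; 20% of $12618 = $2523.60. Patient owes $2955.60 (running OOP $4072.60). Insurer: $13050 − $2955.60 = $10094.40.
#3 ($7535): deductible already satisfied, so patient's share is 20% × $7535 = $1507. Patient pays $1507; OOP now $5579.60. Insurer: $7535 − $1507 = $6028.
#4 ($10109): deductible already satisfied, so patient's share is 20% × $10109 = $2021.80. OOP would hit $7601.40 > $7500, so the cap limits the patient to $7500 − $5579.60 = $1920.40. Plan pays $10109 − $1920.40 = $8188.60.

$8188.60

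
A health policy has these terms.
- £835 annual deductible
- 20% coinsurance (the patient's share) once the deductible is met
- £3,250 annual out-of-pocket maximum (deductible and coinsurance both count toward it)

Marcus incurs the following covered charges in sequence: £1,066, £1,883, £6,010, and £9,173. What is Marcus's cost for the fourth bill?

£790.20

Bill 1, £1,066: deductible takes £835, £231 remains; 20% of £231 = £46.20. Patient owes £881.20 (running OOP £881.20).
Bill 2, £1,883: deductible already satisfied, so patient's share is 20% × £1,883 = £376.60. Patient owes £376.60 (running OOP £1,257.80).
Bill 3, £6,010: deductible already satisfied, so patient's share is 20% × £6,010 = £1,202. Cost to patient: £1,202. OOP to date £2,459.80.
Bill 4, £9,173: 20% coinsurance on £9,173 = £1,834.60. That would push OOP to £4,294.40, over the £3,250 cap, so patient pays £3,250 − £2,459.80 = £790.20.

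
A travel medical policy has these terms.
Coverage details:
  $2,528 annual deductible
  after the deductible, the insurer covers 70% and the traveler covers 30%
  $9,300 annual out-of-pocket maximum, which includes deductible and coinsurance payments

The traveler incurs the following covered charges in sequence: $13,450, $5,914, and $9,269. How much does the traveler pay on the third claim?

$1,721.20

Bill 1, $13,450: $2,528 to deductible, leaving $10,922; 30% of $10,922 = $3,276.60. Traveler owes $5,804.60 (running OOP $5,804.60).
Bill 2, $5,914: 30% coinsurance on $5,914 = $1,774.20. Cost to traveler: $1,774.20. OOP to date $7,578.80.
Bill 3, $9,269: deductible already satisfied, so traveler's share is 30% × $9,269 = $2,780.70. Adding that to $7,578.80 gives $10,359.50, past the $9,300 cap; traveler pays only $9,300 − $7,578.80 = $1,721.20.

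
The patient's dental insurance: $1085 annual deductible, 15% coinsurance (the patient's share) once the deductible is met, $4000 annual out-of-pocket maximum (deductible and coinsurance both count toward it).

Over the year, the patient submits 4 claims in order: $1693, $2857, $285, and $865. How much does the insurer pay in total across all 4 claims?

Claim 1 — $1693: $1085 to deductible, leaving $608; patient's 15% is $91.20. Patient pays $1176.20; OOP now $1176.20. Insurer: $1693 − $1176.20 = $516.80.
Claim 2 — $2857: 15% coinsurance on $2857 = $428.55. Cost to patient: $428.55. OOP to date $1604.75. Insurer: $2857 − $428.55 = $2428.45.
Claim 3 — $285: deductible met; 15% of $285 = $42.75. Patient pays $42.75; OOP now $1647.50. Plan pays $285 − $42.75 = $242.25.
Claim 4 — $865: deductible already satisfied, so patient's share is 15% × $865 = $129.75. Cost to patient: $129.75. OOP to date $1777.25. Plan pays $865 − $129.75 = $735.25.
Insurer total = bills − patient's total = $5700 − $1777.25 = $3922.75.

$3922.75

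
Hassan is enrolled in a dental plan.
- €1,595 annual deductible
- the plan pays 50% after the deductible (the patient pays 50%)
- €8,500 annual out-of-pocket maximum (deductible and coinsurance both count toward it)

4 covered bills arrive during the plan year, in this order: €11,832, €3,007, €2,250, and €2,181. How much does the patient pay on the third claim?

Claim 1 — €11,832: deductible takes €1,595, €10,237 remains; 50% of €10,237 = €5,118.50. Patient owes €6,713.50 (running OOP €6,713.50).
Claim 2 — €3,007: deductible met; 50% of €3,007 = €1,503.50. Patient owes €1,503.50 (running OOP €8,217).
Claim 3 — €2,250: 50% coinsurance on €2,250 = €1,125. OOP would hit €9,342 > €8,500, so the cap limits the patient to €8,500 − €8,217 = €283.

€283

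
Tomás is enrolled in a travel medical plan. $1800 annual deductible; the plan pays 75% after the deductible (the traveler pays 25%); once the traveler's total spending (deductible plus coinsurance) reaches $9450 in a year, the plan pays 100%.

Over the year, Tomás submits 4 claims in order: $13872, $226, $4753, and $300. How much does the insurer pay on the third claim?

Bill 1, $13872: $1800 finishes the deductible; $12072 goes to coinsurance; traveler's 25% is $3018. Cost to traveler: $4818. OOP to date $4818. Insurer: $13872 − $4818 = $9054.
Bill 2, $226: 25% coinsurance on $226 = $56.50. Traveler pays $56.50; OOP now $4874.50. Insurer: $226 − $56.50 = $169.50.
Bill 3, $4753: deductible met; 25% of $4753 = $1188.25. Traveler owes $1188.25 (running OOP $6062.75). Plan pays $4753 − $1188.25 = $3564.75.

$3564.75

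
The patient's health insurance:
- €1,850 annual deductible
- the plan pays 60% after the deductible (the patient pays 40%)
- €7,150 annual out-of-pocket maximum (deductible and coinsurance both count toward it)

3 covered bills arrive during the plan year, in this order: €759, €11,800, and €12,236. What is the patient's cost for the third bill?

€1,016.40

Bill 1, €759: all of it applies to the deductible. Patient pays €759; OOP now €759.
Bill 2, €11,800: €1,091 to deductible, leaving €10,709; coinsurance €10,709 × 40% = €4,283.60. Patient owes €5,374.60 (running OOP €6,133.60).
Bill 3, €12,236: 40% coinsurance on €12,236 = €4,894.40. Adding that to €6,133.60 gives €11,028, past the €7,150 cap; patient pays only €7,150 − €6,133.60 = €1,016.40.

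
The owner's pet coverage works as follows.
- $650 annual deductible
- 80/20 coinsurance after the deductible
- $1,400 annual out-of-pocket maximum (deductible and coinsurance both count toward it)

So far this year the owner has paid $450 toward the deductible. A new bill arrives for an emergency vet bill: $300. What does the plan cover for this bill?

$80

Deductible still to meet: $650 − $450 = $200.
That leaves $300 − $200 = $100 for coinsurance.
Coinsurance: $100 × 20% = $20.
Owner responsibility before any cap: $200 + $20 = $220.
Total out-of-pocket so far would be $450 + $220 = $670, below the $1,400 cap — no reduction.
The insurer covers the remainder: $300 − $220 = $80.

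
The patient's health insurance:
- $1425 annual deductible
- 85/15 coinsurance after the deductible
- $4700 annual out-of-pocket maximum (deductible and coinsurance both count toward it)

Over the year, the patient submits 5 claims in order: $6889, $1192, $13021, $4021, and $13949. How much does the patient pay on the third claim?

$1953.15

Claim 1 ($6889): $1425 finishes the deductible; $5464 goes to coinsurance; 15% of $5464 = $819.60. Patient pays $2244.60; OOP now $2244.60.
Claim 2 ($1192): deductible met; 15% of $1192 = $178.80. Cost to patient: $178.80. OOP to date $2423.40.
Claim 3 ($13021): deductible met; 15% of $13021 = $1953.15. Patient pays $1953.15; OOP now $4376.55.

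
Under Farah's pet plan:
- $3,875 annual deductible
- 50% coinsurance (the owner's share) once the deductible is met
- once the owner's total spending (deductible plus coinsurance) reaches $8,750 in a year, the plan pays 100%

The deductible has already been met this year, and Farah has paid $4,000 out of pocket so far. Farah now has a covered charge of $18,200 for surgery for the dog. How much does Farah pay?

With the deductible met, the entire $18,200 is subject to coinsurance.
50% of $18,200 = $9,100 falls to the owner.
Adding $9,100 to the $4,000 already spent would give $13,100, which exceeds the $8,750 cap; the owner pays just $8,750 − $4,000 = $4,750.

$4,750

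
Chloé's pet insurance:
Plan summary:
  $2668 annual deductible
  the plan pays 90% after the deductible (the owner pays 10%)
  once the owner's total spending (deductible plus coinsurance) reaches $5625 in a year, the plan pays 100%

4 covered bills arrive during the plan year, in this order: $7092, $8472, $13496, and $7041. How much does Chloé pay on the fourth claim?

Bill 1, $7092: $2668 finishes the deductible; $4424 goes to coinsurance; coinsurance $4424 × 10% = $442.40. Owner owes $3110.40 (running OOP $3110.40).
Bill 2, $8472: deductible already satisfied, so owner's share is 10% × $8472 = $847.20. Owner pays $847.20; OOP now $3957.60.
Bill 3, $13496: deductible met; 10% of $13496 = $1349.60. Owner pays $1349.60; OOP now $5307.20.
Bill 4, $7041: deductible already satisfied, so owner's share is 10% × $7041 = $704.10. Adding that to $5307.20 gives $6011.30, past the $5625 cap; owner pays only $5625 − $5307.20 = $317.80.

$317.80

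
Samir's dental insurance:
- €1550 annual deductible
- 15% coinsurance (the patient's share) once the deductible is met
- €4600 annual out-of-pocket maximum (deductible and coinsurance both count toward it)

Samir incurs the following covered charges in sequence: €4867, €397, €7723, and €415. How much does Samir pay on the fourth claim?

€62.25

Claim 1 (€4867): €1550 finishes the deductible; €3317 goes to coinsurance; patient's 15% is €497.55. Patient owes €2047.55 (running OOP €2047.55).
Claim 2 (€397): deductible already satisfied, so patient's share is 15% × €397 = €59.55. Cost to patient: €59.55. OOP to date €2107.10.
Claim 3 (€7723): deductible already satisfied, so patient's share is 15% × €7723 = €1158.45. Cost to patient: €1158.45. OOP to date €3265.55.
Claim 4 (€415): deductible met; 15% of €415 = €62.25. Patient owes €62.25 (running OOP €3327.80).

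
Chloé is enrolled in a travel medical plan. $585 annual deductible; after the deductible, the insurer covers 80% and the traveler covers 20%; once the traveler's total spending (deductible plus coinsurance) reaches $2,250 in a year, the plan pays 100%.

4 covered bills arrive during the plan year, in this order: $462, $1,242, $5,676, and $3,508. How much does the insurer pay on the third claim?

Claim 1 — $462: entire amount goes to the deductible. Traveler pays $462; OOP now $462. Insurer: $462 − $462 = $0.
Claim 2 — $1,242: $123 finishes the deductible; $1,119 goes to coinsurance; coinsurance $1,119 × 20% = $223.80. Traveler owes $346.80 (running OOP $808.80). Insurer: $1,242 − $346.80 = $895.20.
Claim 3 — $5,676: deductible already satisfied, so traveler's share is 20% × $5,676 = $1,135.20. Traveler owes $1,135.20 (running OOP $1,944). Insurer: $5,676 − $1,135.20 = $4,540.80.

$4,540.80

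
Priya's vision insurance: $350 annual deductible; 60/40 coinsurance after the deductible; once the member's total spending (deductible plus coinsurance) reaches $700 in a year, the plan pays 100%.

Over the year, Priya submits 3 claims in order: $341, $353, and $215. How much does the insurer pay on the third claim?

Claim 1 ($341): entire amount goes to the deductible. Member pays $341; OOP now $341. Plan pays $341 − $341 = $0.
Claim 2 ($353): $9 to deductible, leaving $344; coinsurance $344 × 40% = $137.60. Member pays $146.60; OOP now $487.60. Insurer: $353 − $146.60 = $206.40.
Claim 3 ($215): deductible met; 40% of $215 = $86. Member pays $86; OOP now $573.60. Plan pays $215 − $86 = $129.

$129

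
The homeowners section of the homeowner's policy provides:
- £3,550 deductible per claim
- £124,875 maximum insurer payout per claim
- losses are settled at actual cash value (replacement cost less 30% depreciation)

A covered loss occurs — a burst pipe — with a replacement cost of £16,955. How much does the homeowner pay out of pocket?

Depreciate 30%: the covered value is £16,955 × 0.7 = £11,868.50.
After the deductible, £11,868.50 − £3,550 = £8,318.50 remains.
That's under the £124,875 cap, so the insurer reimburses the full £8,318.50.
Out of pocket: £16,955 − £8,318.50 = £8,636.50.

£8,636.50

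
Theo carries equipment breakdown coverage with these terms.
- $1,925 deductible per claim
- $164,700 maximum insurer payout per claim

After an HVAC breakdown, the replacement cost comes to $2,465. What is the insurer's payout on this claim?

$540

Less the $1,925 deductible: $2,465 − $1,925 = $540.
That's under the $164,700 cap, so the insurer reimburses the full $540.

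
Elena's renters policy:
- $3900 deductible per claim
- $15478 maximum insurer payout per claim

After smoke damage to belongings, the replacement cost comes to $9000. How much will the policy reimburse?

Subtract the deductible: $9000 − $3900 = $5100.
$5100 ≤ $15478, so the limit doesn't bind; insurer pays $5100.

$5100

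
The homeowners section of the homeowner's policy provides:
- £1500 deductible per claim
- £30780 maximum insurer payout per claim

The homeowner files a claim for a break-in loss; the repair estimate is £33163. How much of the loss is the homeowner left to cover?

£2383

After the deductible, £33163 − £1500 = £31663 remains.
Since £31663 > £30780, the payout is capped at £30780.
Out of pocket: £33163 − £30780 = £2383.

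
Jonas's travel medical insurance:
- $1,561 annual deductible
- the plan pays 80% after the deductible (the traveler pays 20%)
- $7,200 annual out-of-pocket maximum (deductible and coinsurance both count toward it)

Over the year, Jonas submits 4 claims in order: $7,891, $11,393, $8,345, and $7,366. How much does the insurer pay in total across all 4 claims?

Claim 1 — $7,891: $1,561 finishes the deductible; $6,330 goes to coinsurance; traveler's 20% is $1,266. Traveler owes $2,827 (running OOP $2,827). Plan pays $7,891 − $2,827 = $5,064.
Claim 2 — $11,393: 20% coinsurance on $11,393 = $2,278.60. Cost to traveler: $2,278.60. OOP to date $5,105.60. Insurer: $11,393 − $2,278.60 = $9,114.40.
Claim 3 — $8,345: deductible met; 20% of $8,345 = $1,669. Traveler owes $1,669 (running OOP $6,774.60). Insurer: $8,345 − $1,669 = $6,676.
Claim 4 — $7,366: deductible met; 20% of $7,366 = $1,473.20. That would push OOP to $8,247.80, over the $7,200 cap, so traveler pays $7,200 − $6,774.60 = $425.40. Insurer: $7,366 − $425.40 = $6,940.60.
Insurer total = bills − traveler's total = $34,995 − $7,200 = $27,795.

$27,795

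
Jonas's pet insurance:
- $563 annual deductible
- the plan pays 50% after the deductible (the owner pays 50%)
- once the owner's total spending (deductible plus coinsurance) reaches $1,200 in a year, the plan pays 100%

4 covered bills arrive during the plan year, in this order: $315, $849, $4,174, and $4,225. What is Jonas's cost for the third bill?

$336.50

Claim 1 ($315): fully absorbed by the deductible. Owner pays $315; OOP now $315.
Claim 2 ($849): deductible takes $248, $601 remains; owner's 50% is $300.50. Owner owes $548.50 (running OOP $863.50).
Claim 3 ($4,174): 50% coinsurance on $4,174 = $2,087. Adding that to $863.50 gives $2,950.50, past the $1,200 cap; owner pays only $1,200 − $863.50 = $336.50.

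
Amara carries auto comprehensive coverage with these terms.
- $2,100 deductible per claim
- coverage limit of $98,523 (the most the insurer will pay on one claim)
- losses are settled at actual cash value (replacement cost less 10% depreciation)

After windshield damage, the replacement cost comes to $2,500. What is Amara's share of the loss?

At 10% depreciation, ACV = $2,500 − $250 = $2,250.
After the deductible, $2,250 − $2,100 = $150 remains.
That's under the $98,523 cap, so the insurer reimburses the full $150.
Policyholder's share is the uncovered remainder: $2,500 − $150 = $2,350.

$2,350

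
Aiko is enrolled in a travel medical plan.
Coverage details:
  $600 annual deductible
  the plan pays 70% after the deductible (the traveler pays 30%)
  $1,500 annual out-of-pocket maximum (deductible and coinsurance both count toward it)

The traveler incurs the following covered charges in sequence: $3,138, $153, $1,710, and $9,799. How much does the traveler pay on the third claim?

Claim 1 — $3,138: $600 to deductible, leaving $2,538; 30% of $2,538 = $761.40. Traveler pays $1,361.40; OOP now $1,361.40.
Claim 2 — $153: 30% coinsurance on $153 = $45.90. Cost to traveler: $45.90. OOP to date $1,407.30.
Claim 3 — $1,710: deductible met; 30% of $1,710 = $513. OOP would hit $1,920.30 > $1,500, so the cap limits the traveler to $1,500 − $1,407.30 = $92.70.

$92.70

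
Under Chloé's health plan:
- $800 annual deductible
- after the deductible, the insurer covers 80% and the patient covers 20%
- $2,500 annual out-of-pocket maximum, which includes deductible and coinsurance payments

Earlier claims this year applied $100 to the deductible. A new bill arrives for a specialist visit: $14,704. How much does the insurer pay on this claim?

$12,304

Deductible still to meet: $800 − $100 = $700.
After the $700 deductible portion, $14,704 − $700 = $14,004 is subject to coinsurance.
Patient's 20% share of $14,004 is $2,800.80.
Patient responsibility before any cap: $700 + $2,800.80 = $3,500.80.
Adding $3,500.80 to the $100 already spent would give $3,600.80, which exceeds the $2,500 cap; the patient pays just $2,500 − $100 = $2,400.
The plan picks up $14,704 − $2,400 = $12,304.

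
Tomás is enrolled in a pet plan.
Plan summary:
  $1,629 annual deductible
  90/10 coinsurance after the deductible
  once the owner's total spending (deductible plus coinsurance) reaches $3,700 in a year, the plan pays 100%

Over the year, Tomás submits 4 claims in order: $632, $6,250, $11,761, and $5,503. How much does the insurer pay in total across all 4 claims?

Claim 1 ($632): all of it applies to the deductible. Owner pays $632; OOP now $632. Insurer: $632 − $632 = $0.
Claim 2 ($6,250): $997 to deductible, leaving $5,253; coinsurance $5,253 × 10% = $525.30. Owner owes $1,522.30 (running OOP $2,154.30). Insurer: $6,250 − $1,522.30 = $4,727.70.
Claim 3 ($11,761): 10% coinsurance on $11,761 = $1,176.10. Owner pays $1,176.10; OOP now $3,330.40. Insurer: $11,761 − $1,176.10 = $10,584.90.
Claim 4 ($5,503): deductible met; 10% of $5,503 = $550.30. Adding that to $3,330.40 gives $3,880.70, past the $3,700 cap; owner pays only $3,700 − $3,330.40 = $369.60. Plan pays $5,503 − $369.60 = $5,133.40.
Insurer total = bills − owner's total = $24,146 − $3,700 = $20,446.

$20,446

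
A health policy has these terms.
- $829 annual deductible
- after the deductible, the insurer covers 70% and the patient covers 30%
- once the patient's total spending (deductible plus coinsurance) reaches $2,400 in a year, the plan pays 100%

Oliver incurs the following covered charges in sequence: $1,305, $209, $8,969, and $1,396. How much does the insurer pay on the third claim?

#1 ($1,305): $829 to deductible, leaving $476; 30% of $476 = $142.80. Patient owes $971.80 (running OOP $971.80). Plan pays $1,305 − $971.80 = $333.20.
#2 ($209): deductible met; 30% of $209 = $62.70. Cost to patient: $62.70. OOP to date $1,034.50. Plan pays $209 − $62.70 = $146.30.
#3 ($8,969): deductible already satisfied, so patient's share is 30% × $8,969 = $2,690.70. OOP would hit $3,725.20 > $2,400, so the cap limits the patient to $2,400 − $1,034.50 = $1,365.50. Plan pays $8,969 − $1,365.50 = $7,603.50.

$7,603.50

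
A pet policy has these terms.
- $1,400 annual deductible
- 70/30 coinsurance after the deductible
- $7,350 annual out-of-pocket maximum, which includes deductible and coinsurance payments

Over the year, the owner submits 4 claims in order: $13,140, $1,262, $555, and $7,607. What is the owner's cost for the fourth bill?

$1,882.90

Bill 1, $13,140: $1,400 to deductible, leaving $11,740; owner's 30% is $3,522. Owner owes $4,922 (running OOP $4,922).
Bill 2, $1,262: deductible met; 30% of $1,262 = $378.60. Owner pays $378.60; OOP now $5,300.60.
Bill 3, $555: deductible met; 30% of $555 = $166.50. Cost to owner: $166.50. OOP to date $5,467.10.
Bill 4, $7,607: 30% coinsurance on $7,607 = $2,282.10. OOP would hit $7,749.20 > $7,350, so the cap limits the owner to $7,350 − $5,467.10 = $1,882.90.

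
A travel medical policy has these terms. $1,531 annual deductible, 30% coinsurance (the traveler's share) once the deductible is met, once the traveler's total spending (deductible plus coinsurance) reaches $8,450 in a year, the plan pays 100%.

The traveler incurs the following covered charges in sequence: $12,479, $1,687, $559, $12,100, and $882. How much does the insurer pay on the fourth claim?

#1 ($12,479): deductible takes $1,531, $10,948 remains; traveler's 30% is $3,284.40. Cost to traveler: $4,815.40. OOP to date $4,815.40. Plan pays $12,479 − $4,815.40 = $7,663.60.
#2 ($1,687): deductible met; 30% of $1,687 = $506.10. Traveler owes $506.10 (running OOP $5,321.50). Plan pays $1,687 − $506.10 = $1,180.90.
#3 ($559): deductible met; 30% of $559 = $167.70. Traveler owes $167.70 (running OOP $5,489.20). Insurer: $559 − $167.70 = $391.30.
#4 ($12,100): 30% coinsurance on $12,100 = $3,630. OOP would hit $9,119.20 > $8,450, so the cap limits the traveler to $8,450 − $5,489.20 = $2,960.80. Insurer: $12,100 − $2,960.80 = $9,139.20.

$9,139.20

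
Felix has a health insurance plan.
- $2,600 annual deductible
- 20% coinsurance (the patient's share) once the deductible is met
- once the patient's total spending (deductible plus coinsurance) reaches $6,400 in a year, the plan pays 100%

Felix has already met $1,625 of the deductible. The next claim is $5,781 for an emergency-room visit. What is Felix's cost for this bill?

$1,625 of the $2,600 deductible is already met, leaving $975.
The remaining $4,806 (= $5,781 − $975) moves to coinsurance.
20% of $4,806 = $961.20 falls to the patient.
So the patient owes $975 + $961.20 = $1,936.20 before any cap.
Cumulative spending $1,625 + $1,936.20 = $3,561.20 stays under the $6,400 maximum.

$1,936.20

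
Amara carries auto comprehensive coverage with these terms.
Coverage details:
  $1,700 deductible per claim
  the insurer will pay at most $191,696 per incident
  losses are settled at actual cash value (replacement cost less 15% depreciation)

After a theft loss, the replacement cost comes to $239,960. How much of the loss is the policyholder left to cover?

Depreciate 15%: the covered value is $239,960 × 0.85 = $203,966.
After the deductible, $203,966 − $1,700 = $202,266 remains.
The $191,696 per-incident cap binds; insurer pays $191,696.
Out of pocket: $239,960 − $191,696 = $48,264.

$48,264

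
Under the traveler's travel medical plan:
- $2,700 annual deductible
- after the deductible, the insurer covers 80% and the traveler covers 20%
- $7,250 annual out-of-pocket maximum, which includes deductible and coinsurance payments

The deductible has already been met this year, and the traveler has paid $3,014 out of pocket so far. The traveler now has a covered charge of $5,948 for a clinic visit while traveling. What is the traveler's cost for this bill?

The deductible is already satisfied, so the full bill goes to coinsurance.
Traveler's 20% share of $5,948 is $1,189.60.
Year-to-date out-of-pocket becomes $3,014 + $1,189.60 = $4,203.60, still under the $7,250 maximum, so no cap applies.

$1,189.60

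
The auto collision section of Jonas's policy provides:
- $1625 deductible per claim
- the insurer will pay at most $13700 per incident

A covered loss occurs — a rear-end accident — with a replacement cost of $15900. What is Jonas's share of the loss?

$2200

After the deductible, $15900 − $1625 = $14275 remains.
$14275 exceeds the $13700 limit, so the insurer pays the limit: $13700.
The driver bears the rest of the original loss: $15900 − $13700 = $2200.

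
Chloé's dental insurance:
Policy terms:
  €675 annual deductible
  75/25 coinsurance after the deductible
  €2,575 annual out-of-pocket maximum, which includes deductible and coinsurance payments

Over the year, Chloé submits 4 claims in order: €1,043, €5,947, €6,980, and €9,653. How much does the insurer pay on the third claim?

€6,658.75

Claim 1 — €1,043: €675 to deductible, leaving €368; 25% of €368 = €92. Cost to patient: €767. OOP to date €767. Insurer: €1,043 − €767 = €276.
Claim 2 — €5,947: deductible already satisfied, so patient's share is 25% × €5,947 = €1,486.75. Cost to patient: €1,486.75. OOP to date €2,253.75. Plan pays €5,947 − €1,486.75 = €4,460.25.
Claim 3 — €6,980: 25% coinsurance on €6,980 = €1,745. Adding that to €2,253.75 gives €3,998.75, past the €2,575 cap; patient pays only €2,575 − €2,253.75 = €321.25. Insurer: €6,980 − €321.25 = €6,658.75.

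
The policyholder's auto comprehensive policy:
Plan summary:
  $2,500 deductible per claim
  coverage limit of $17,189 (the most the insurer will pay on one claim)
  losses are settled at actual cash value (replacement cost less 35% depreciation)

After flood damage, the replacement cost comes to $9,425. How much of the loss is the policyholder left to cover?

At 35% depreciation, ACV = $9,425 − $3,298.75 = $6,126.25.
After the deductible, $6,126.25 − $2,500 = $3,626.25 remains.
That's under the $17,189 cap, so the insurer reimburses the full $3,626.25.
Policyholder's share is the uncovered remainder: $9,425 − $3,626.25 = $5,798.75.

$5,798.75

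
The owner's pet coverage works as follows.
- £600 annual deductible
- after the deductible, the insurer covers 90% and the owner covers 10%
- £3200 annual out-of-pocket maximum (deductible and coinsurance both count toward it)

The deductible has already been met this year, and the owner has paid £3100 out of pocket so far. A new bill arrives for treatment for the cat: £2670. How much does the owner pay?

With the deductible met, the entire £2670 is subject to coinsurance.
Owner's 10% share of £2670 is £267.
Adding £267 to the £3100 already spent would give £3367, which exceeds the £3200 cap; the owner pays just £3200 − £3100 = £100.

£100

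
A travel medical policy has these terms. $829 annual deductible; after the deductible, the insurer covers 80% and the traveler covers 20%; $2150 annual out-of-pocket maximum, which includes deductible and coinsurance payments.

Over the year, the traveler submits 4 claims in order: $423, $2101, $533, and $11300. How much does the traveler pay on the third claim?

#1 ($423): fully absorbed by the deductible. Cost to traveler: $423. OOP to date $423.
#2 ($2101): $406 finishes the deductible; $1695 goes to coinsurance; coinsurance $1695 × 20% = $339. Traveler owes $745 (running OOP $1168).
#3 ($533): 20% coinsurance on $533 = $106.60. Traveler pays $106.60; OOP now $1274.60.

$106.60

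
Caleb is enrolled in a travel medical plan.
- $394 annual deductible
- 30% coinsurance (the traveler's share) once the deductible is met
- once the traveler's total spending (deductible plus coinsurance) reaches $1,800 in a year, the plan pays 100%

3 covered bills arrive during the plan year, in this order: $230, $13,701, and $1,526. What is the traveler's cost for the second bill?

$1,570

Bill 1, $230: fully absorbed by the deductible. Traveler owes $230 (running OOP $230).
Bill 2, $13,701: deductible takes $164, $13,537 remains; 30% of $13,537 = $4,061.10. Deductible plus coinsurance: $164 + $4,061.10 = $4,225.10. OOP would hit $4,455.10 > $1,800, so the cap limits the traveler to $1,800 − $230 = $1,570.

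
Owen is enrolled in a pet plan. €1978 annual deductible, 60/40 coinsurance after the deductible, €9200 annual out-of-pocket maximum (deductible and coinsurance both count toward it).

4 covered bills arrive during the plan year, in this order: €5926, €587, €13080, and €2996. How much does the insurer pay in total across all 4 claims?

€13389

#1 (€5926): deductible takes €1978, €3948 remains; 40% of €3948 = €1579.20. Cost to owner: €3557.20. OOP to date €3557.20. Plan pays €5926 − €3557.20 = €2368.80.
#2 (€587): deductible already satisfied, so owner's share is 40% × €587 = €234.80. Owner owes €234.80 (running OOP €3792). Plan pays €587 − €234.80 = €352.20.
#3 (€13080): deductible already satisfied, so owner's share is 40% × €13080 = €5232. Owner pays €5232; OOP now €9024. Insurer: €13080 − €5232 = €7848.
#4 (€2996): deductible already satisfied, so owner's share is 40% × €2996 = €1198.40. That would push OOP to €10222.40, over the €9200 cap, so owner pays €9200 − €9024 = €176. Plan pays €2996 − €176 = €2820.
Insurer total: €2368.80 + €352.20 + €7848 + €2820 = €13389.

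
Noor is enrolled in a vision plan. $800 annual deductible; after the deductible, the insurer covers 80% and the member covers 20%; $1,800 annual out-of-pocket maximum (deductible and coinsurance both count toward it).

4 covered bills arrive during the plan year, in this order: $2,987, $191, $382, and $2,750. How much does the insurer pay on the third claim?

Claim 1 ($2,987): $800 finishes the deductible; $2,187 goes to coinsurance; member's 20% is $437.40. Cost to member: $1,237.40. OOP to date $1,237.40. Plan pays $2,987 − $1,237.40 = $1,749.60.
Claim 2 ($191): deductible met; 20% of $191 = $38.20. Cost to member: $38.20. OOP to date $1,275.60. Insurer: $191 − $38.20 = $152.80.
Claim 3 ($382): deductible met; 20% of $382 = $76.40. Member owes $76.40 (running OOP $1,352). Plan pays $382 − $76.40 = $305.60.

$305.60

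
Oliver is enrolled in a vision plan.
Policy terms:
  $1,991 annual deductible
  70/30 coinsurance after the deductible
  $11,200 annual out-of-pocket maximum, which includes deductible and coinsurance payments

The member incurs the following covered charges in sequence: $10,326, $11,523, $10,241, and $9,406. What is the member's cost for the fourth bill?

Claim 1 — $10,326: deductible takes $1,991, $8,335 remains; coinsurance $8,335 × 30% = $2,500.50. Member pays $4,491.50; OOP now $4,491.50.
Claim 2 — $11,523: 30% coinsurance on $11,523 = $3,456.90. Member pays $3,456.90; OOP now $7,948.40.
Claim 3 — $10,241: deductible met; 30% of $10,241 = $3,072.30. Cost to member: $3,072.30. OOP to date $11,020.70.
Claim 4 — $9,406: deductible already satisfied, so member's share is 30% × $9,406 = $2,821.80. OOP would hit $13,842.50 > $11,200, so the cap limits the member to $11,200 − $11,020.70 = $179.30.

$179.30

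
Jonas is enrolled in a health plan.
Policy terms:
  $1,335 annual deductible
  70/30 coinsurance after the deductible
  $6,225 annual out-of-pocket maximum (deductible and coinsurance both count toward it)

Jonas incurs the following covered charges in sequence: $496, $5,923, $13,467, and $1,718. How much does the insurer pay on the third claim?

$10,102.20

Claim 1 — $496: entire amount goes to the deductible. Cost to patient: $496. OOP to date $496. Plan pays $496 − $496 = $0.
Claim 2 — $5,923: deductible takes $839, $5,084 remains; patient's 30% is $1,525.20. Cost to patient: $2,364.20. OOP to date $2,860.20. Plan pays $5,923 − $2,364.20 = $3,558.80.
Claim 3 — $13,467: 30% coinsurance on $13,467 = $4,040.10. OOP would hit $6,900.30 > $6,225, so the cap limits the patient to $6,225 − $2,860.20 = $3,364.80. Plan pays $13,467 − $3,364.80 = $10,102.20.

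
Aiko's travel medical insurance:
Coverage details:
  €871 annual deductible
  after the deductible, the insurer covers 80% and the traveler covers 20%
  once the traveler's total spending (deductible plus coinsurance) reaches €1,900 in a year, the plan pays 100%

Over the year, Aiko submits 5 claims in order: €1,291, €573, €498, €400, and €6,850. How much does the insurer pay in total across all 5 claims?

#1 (€1,291): €871 to deductible, leaving €420; coinsurance €420 × 20% = €84. Traveler owes €955 (running OOP €955). Insurer: €1,291 − €955 = €336.
#2 (€573): 20% coinsurance on €573 = €114.60. Traveler owes €114.60 (running OOP €1,069.60). Insurer: €573 − €114.60 = €458.40.
#3 (€498): deductible met; 20% of €498 = €99.60. Cost to traveler: €99.60. OOP to date €1,169.20. Insurer: €498 − €99.60 = €398.40.
#4 (€400): 20% coinsurance on €400 = €80. Traveler pays €80; OOP now €1,249.20. Insurer: €400 − €80 = €320.
#5 (€6,850): deductible already satisfied, so traveler's share is 20% × €6,850 = €1,370. OOP would hit €2,619.20 > €1,900, so the cap limits the traveler to €1,900 − €1,249.20 = €650.80. Plan pays €6,850 − €650.80 = €6,199.20.
Insurer total: €336 + €458.40 + €398.40 + €320 + €6,199.20 = €7,712.

€7,712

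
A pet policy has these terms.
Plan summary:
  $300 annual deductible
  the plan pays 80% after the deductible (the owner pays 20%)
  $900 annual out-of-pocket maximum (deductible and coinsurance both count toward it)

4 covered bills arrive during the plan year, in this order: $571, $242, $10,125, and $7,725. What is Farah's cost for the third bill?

#1 ($571): $300 to deductible, leaving $271; 20% of $271 = $54.20. Owner pays $354.20; OOP now $354.20.
#2 ($242): 20% coinsurance on $242 = $48.40. Owner pays $48.40; OOP now $402.60.
#3 ($10,125): 20% coinsurance on $10,125 = $2,025. OOP would hit $2,427.60 > $900, so the cap limits the owner to $900 − $402.60 = $497.40.

$497.40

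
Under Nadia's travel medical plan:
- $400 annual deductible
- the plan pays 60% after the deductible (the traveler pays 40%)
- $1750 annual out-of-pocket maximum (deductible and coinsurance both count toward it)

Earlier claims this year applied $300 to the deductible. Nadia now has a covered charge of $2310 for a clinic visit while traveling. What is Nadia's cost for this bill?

$984

Remaining deductible: $400 − $300 = $100.
After the $100 deductible portion, $2310 − $100 = $2210 is subject to coinsurance.
Traveler's 40% share of $2210 is $884.
So the traveler owes $100 + $884 = $984 before any cap.
Year-to-date out-of-pocket becomes $300 + $984 = $1284, still under the $1750 maximum, so no cap applies.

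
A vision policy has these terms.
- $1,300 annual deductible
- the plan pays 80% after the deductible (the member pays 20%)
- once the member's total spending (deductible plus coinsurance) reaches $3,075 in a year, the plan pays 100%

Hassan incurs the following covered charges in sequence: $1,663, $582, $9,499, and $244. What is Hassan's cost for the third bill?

#1 ($1,663): $1,300 to deductible, leaving $363; member's 20% is $72.60. Cost to member: $1,372.60. OOP to date $1,372.60.
#2 ($582): deductible met; 20% of $582 = $116.40. Member pays $116.40; OOP now $1,489.
#3 ($9,499): 20% coinsurance on $9,499 = $1,899.80. OOP would hit $3,388.80 > $3,075, so the cap limits the member to $3,075 − $1,489 = $1,586.

$1,586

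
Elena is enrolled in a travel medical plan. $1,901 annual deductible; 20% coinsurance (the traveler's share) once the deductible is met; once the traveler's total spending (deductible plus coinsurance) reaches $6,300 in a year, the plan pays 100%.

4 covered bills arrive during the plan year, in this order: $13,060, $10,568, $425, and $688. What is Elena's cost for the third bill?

$53.60

#1 ($13,060): $1,901 to deductible, leaving $11,159; coinsurance $11,159 × 20% = $2,231.80. Cost to traveler: $4,132.80. OOP to date $4,132.80.
#2 ($10,568): deductible met; 20% of $10,568 = $2,113.60. Traveler pays $2,113.60; OOP now $6,246.40.
#3 ($425): deductible met; 20% of $425 = $85. OOP would hit $6,331.40 > $6,300, so the cap limits the traveler to $6,300 − $6,246.40 = $53.60.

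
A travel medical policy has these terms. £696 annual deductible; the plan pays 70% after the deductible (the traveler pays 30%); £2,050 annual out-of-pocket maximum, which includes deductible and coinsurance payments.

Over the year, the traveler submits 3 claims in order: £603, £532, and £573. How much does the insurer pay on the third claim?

£401.10

Bill 1, £603: fully absorbed by the deductible. Cost to traveler: £603. OOP to date £603. Insurer: £603 − £603 = £0.
Bill 2, £532: deductible takes £93, £439 remains; traveler's 30% is £131.70. Cost to traveler: £224.70. OOP to date £827.70. Insurer: £532 − £224.70 = £307.30.
Bill 3, £573: 30% coinsurance on £573 = £171.90. Cost to traveler: £171.90. OOP to date £999.60. Plan pays £573 − £171.90 = £401.10.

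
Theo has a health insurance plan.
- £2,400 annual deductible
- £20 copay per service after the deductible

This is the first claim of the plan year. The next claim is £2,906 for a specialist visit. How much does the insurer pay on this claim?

£486

The full £2,400 deductible is still open; £2,400 of this bill applies to it.
The remaining £506 (= £2,906 − £2,400) moves to the copay.
Copay on this service: £20.
Patient responsibility: £2,400 + £20 = £2,420.
The plan picks up £2,906 − £2,420 = £486.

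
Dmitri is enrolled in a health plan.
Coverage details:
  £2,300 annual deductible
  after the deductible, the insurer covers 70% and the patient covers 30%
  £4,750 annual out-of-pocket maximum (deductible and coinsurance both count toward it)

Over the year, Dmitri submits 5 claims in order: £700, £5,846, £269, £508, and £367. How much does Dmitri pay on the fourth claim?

£152.40

#1 (£700): all of it applies to the deductible. Patient owes £700 (running OOP £700).
#2 (£5,846): £1,600 finishes the deductible; £4,246 goes to coinsurance; 30% of £4,246 = £1,273.80. Cost to patient: £2,873.80. OOP to date £3,573.80.
#3 (£269): 30% coinsurance on £269 = £80.70. Patient pays £80.70; OOP now £3,654.50.
#4 (£508): 30% coinsurance on £508 = £152.40. Cost to patient: £152.40. OOP to date £3,806.90.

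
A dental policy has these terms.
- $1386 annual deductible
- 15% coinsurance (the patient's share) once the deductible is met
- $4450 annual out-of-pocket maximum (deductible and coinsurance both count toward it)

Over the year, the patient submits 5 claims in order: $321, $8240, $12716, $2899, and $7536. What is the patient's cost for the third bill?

$1907.40

Claim 1 — $321: all of it applies to the deductible. Patient pays $321; OOP now $321.
Claim 2 — $8240: $1065 to deductible, leaving $7175; coinsurance $7175 × 15% = $1076.25. Cost to patient: $2141.25. OOP to date $2462.25.
Claim 3 — $12716: deductible met; 15% of $12716 = $1907.40. Patient owes $1907.40 (running OOP $4369.65).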